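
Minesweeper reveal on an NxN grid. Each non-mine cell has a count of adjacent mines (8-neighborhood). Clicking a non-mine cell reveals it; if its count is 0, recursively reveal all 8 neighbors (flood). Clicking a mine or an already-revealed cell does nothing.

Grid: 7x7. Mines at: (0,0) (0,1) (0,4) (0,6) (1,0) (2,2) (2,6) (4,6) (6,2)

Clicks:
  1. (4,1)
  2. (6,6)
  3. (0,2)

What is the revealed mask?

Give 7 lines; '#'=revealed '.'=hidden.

Click 1 (4,1) count=0: revealed 33 new [(1,3) (1,4) (1,5) (2,0) (2,1) (2,3) (2,4) (2,5) (3,0) (3,1) (3,2) (3,3) (3,4) (3,5) (4,0) (4,1) (4,2) (4,3) (4,4) (4,5) (5,0) (5,1) (5,2) (5,3) (5,4) (5,5) (5,6) (6,0) (6,1) (6,3) (6,4) (6,5) (6,6)] -> total=33
Click 2 (6,6) count=0: revealed 0 new [(none)] -> total=33
Click 3 (0,2) count=1: revealed 1 new [(0,2)] -> total=34

Answer: ..#....
...###.
##.###.
######.
######.
#######
##.####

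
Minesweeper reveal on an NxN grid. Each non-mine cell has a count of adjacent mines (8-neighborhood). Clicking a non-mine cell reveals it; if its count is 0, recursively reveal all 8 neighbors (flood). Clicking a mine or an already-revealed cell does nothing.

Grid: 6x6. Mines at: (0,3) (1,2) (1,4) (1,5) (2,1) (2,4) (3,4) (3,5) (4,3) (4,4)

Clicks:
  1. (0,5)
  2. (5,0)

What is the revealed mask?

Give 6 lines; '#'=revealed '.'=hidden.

Click 1 (0,5) count=2: revealed 1 new [(0,5)] -> total=1
Click 2 (5,0) count=0: revealed 9 new [(3,0) (3,1) (3,2) (4,0) (4,1) (4,2) (5,0) (5,1) (5,2)] -> total=10

Answer: .....#
......
......
###...
###...
###...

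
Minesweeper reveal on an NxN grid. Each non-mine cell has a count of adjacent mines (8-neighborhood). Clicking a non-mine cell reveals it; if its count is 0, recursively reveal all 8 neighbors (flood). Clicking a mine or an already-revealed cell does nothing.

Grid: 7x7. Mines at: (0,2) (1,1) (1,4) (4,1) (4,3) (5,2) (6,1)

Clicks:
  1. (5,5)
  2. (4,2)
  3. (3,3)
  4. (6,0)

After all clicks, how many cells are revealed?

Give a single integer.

Click 1 (5,5) count=0: revealed 21 new [(0,5) (0,6) (1,5) (1,6) (2,4) (2,5) (2,6) (3,4) (3,5) (3,6) (4,4) (4,5) (4,6) (5,3) (5,4) (5,5) (5,6) (6,3) (6,4) (6,5) (6,6)] -> total=21
Click 2 (4,2) count=3: revealed 1 new [(4,2)] -> total=22
Click 3 (3,3) count=1: revealed 1 new [(3,3)] -> total=23
Click 4 (6,0) count=1: revealed 1 new [(6,0)] -> total=24

Answer: 24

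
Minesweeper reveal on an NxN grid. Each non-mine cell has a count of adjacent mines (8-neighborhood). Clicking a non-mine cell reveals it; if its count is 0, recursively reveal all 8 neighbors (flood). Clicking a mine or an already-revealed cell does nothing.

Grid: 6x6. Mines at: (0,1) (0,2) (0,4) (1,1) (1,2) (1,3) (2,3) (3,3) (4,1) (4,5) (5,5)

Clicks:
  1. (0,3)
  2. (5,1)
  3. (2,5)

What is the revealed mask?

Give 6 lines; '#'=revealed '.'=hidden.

Click 1 (0,3) count=4: revealed 1 new [(0,3)] -> total=1
Click 2 (5,1) count=1: revealed 1 new [(5,1)] -> total=2
Click 3 (2,5) count=0: revealed 6 new [(1,4) (1,5) (2,4) (2,5) (3,4) (3,5)] -> total=8

Answer: ...#..
....##
....##
....##
......
.#....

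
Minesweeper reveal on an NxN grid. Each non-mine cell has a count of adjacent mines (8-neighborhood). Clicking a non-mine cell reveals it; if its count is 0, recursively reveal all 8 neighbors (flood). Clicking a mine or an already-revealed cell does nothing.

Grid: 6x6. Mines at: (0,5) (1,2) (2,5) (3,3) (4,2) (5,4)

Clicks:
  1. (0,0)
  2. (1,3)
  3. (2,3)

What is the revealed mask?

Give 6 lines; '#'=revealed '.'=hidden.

Click 1 (0,0) count=0: revealed 12 new [(0,0) (0,1) (1,0) (1,1) (2,0) (2,1) (3,0) (3,1) (4,0) (4,1) (5,0) (5,1)] -> total=12
Click 2 (1,3) count=1: revealed 1 new [(1,3)] -> total=13
Click 3 (2,3) count=2: revealed 1 new [(2,3)] -> total=14

Answer: ##....
##.#..
##.#..
##....
##....
##....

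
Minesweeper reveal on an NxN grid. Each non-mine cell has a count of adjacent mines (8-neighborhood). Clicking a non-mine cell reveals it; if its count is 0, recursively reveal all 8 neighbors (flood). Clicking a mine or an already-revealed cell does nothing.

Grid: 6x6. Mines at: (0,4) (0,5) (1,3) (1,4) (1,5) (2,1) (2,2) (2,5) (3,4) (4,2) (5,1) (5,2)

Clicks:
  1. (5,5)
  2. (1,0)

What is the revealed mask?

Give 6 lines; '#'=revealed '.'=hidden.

Click 1 (5,5) count=0: revealed 6 new [(4,3) (4,4) (4,5) (5,3) (5,4) (5,5)] -> total=6
Click 2 (1,0) count=1: revealed 1 new [(1,0)] -> total=7

Answer: ......
#.....
......
......
...###
...###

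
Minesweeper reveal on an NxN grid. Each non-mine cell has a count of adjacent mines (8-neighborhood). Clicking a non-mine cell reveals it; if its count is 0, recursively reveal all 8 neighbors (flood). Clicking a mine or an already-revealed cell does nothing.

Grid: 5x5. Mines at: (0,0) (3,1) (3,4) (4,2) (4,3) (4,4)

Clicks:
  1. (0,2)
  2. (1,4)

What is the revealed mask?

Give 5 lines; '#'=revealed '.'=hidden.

Answer: .####
.####
.####
.....
.....

Derivation:
Click 1 (0,2) count=0: revealed 12 new [(0,1) (0,2) (0,3) (0,4) (1,1) (1,2) (1,3) (1,4) (2,1) (2,2) (2,3) (2,4)] -> total=12
Click 2 (1,4) count=0: revealed 0 new [(none)] -> total=12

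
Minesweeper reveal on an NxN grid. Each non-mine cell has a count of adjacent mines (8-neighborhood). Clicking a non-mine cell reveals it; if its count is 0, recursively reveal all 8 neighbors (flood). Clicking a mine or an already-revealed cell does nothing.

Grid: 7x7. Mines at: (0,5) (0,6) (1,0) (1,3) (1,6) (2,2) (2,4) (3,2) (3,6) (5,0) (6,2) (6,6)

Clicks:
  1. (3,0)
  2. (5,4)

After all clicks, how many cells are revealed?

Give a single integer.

Answer: 18

Derivation:
Click 1 (3,0) count=0: revealed 6 new [(2,0) (2,1) (3,0) (3,1) (4,0) (4,1)] -> total=6
Click 2 (5,4) count=0: revealed 12 new [(3,3) (3,4) (3,5) (4,3) (4,4) (4,5) (5,3) (5,4) (5,5) (6,3) (6,4) (6,5)] -> total=18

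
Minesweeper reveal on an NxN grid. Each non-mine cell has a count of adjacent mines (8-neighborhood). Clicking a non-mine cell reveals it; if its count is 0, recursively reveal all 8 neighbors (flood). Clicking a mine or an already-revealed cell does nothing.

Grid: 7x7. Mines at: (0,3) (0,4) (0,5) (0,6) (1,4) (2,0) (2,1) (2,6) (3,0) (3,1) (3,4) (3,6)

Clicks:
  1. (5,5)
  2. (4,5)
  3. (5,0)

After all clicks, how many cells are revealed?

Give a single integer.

Click 1 (5,5) count=0: revealed 21 new [(4,0) (4,1) (4,2) (4,3) (4,4) (4,5) (4,6) (5,0) (5,1) (5,2) (5,3) (5,4) (5,5) (5,6) (6,0) (6,1) (6,2) (6,3) (6,4) (6,5) (6,6)] -> total=21
Click 2 (4,5) count=2: revealed 0 new [(none)] -> total=21
Click 3 (5,0) count=0: revealed 0 new [(none)] -> total=21

Answer: 21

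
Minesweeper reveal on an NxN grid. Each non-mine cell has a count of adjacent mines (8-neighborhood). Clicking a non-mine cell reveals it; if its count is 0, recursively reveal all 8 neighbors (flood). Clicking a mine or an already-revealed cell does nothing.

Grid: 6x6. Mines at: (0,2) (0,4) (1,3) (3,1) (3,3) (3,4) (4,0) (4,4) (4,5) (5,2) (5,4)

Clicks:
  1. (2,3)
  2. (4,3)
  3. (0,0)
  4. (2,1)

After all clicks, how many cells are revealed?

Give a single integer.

Answer: 8

Derivation:
Click 1 (2,3) count=3: revealed 1 new [(2,3)] -> total=1
Click 2 (4,3) count=5: revealed 1 new [(4,3)] -> total=2
Click 3 (0,0) count=0: revealed 6 new [(0,0) (0,1) (1,0) (1,1) (2,0) (2,1)] -> total=8
Click 4 (2,1) count=1: revealed 0 new [(none)] -> total=8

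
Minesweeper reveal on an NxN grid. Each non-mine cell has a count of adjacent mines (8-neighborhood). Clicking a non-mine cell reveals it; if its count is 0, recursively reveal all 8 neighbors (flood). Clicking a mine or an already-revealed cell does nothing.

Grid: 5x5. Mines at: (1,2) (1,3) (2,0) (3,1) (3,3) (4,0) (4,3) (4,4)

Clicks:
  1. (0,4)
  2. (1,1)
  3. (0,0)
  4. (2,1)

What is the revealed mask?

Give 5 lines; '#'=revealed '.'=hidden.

Click 1 (0,4) count=1: revealed 1 new [(0,4)] -> total=1
Click 2 (1,1) count=2: revealed 1 new [(1,1)] -> total=2
Click 3 (0,0) count=0: revealed 3 new [(0,0) (0,1) (1,0)] -> total=5
Click 4 (2,1) count=3: revealed 1 new [(2,1)] -> total=6

Answer: ##..#
##...
.#...
.....
.....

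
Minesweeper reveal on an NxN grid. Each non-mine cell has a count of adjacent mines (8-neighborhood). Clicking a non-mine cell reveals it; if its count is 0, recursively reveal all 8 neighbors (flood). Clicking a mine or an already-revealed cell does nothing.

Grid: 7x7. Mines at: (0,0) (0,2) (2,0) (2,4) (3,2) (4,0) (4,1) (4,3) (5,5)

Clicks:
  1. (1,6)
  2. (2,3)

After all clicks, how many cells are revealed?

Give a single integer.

Answer: 15

Derivation:
Click 1 (1,6) count=0: revealed 14 new [(0,3) (0,4) (0,5) (0,6) (1,3) (1,4) (1,5) (1,6) (2,5) (2,6) (3,5) (3,6) (4,5) (4,6)] -> total=14
Click 2 (2,3) count=2: revealed 1 new [(2,3)] -> total=15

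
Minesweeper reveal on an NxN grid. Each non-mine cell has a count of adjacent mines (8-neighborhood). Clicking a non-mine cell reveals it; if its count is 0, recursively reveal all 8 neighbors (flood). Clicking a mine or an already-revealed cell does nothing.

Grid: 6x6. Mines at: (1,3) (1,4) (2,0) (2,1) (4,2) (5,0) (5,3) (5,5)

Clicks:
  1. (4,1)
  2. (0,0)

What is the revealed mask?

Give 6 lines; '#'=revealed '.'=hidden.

Answer: ###...
###...
......
......
.#....
......

Derivation:
Click 1 (4,1) count=2: revealed 1 new [(4,1)] -> total=1
Click 2 (0,0) count=0: revealed 6 new [(0,0) (0,1) (0,2) (1,0) (1,1) (1,2)] -> total=7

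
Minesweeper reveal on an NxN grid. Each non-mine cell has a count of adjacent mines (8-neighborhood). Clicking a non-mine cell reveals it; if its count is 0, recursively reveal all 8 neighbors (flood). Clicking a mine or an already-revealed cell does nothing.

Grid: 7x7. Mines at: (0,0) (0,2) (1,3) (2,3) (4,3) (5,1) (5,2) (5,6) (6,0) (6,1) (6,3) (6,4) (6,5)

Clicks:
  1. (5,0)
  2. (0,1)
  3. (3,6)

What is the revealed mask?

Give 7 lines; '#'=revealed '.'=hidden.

Answer: .#..###
....###
....###
....###
....###
#......
.......

Derivation:
Click 1 (5,0) count=3: revealed 1 new [(5,0)] -> total=1
Click 2 (0,1) count=2: revealed 1 new [(0,1)] -> total=2
Click 3 (3,6) count=0: revealed 15 new [(0,4) (0,5) (0,6) (1,4) (1,5) (1,6) (2,4) (2,5) (2,6) (3,4) (3,5) (3,6) (4,4) (4,5) (4,6)] -> total=17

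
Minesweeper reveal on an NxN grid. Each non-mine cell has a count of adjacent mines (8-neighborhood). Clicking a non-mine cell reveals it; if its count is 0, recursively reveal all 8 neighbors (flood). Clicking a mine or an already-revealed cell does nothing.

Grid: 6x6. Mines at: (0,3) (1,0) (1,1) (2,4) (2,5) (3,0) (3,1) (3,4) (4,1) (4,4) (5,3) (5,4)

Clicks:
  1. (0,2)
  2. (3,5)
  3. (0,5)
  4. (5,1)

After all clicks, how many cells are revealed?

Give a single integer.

Answer: 7

Derivation:
Click 1 (0,2) count=2: revealed 1 new [(0,2)] -> total=1
Click 2 (3,5) count=4: revealed 1 new [(3,5)] -> total=2
Click 3 (0,5) count=0: revealed 4 new [(0,4) (0,5) (1,4) (1,5)] -> total=6
Click 4 (5,1) count=1: revealed 1 new [(5,1)] -> total=7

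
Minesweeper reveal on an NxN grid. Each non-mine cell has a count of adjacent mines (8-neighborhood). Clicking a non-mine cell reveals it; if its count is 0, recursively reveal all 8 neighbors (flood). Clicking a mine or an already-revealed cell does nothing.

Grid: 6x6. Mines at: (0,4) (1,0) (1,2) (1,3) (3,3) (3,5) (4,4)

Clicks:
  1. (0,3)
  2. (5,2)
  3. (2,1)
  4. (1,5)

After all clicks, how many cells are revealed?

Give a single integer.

Answer: 16

Derivation:
Click 1 (0,3) count=3: revealed 1 new [(0,3)] -> total=1
Click 2 (5,2) count=0: revealed 14 new [(2,0) (2,1) (2,2) (3,0) (3,1) (3,2) (4,0) (4,1) (4,2) (4,3) (5,0) (5,1) (5,2) (5,3)] -> total=15
Click 3 (2,1) count=2: revealed 0 new [(none)] -> total=15
Click 4 (1,5) count=1: revealed 1 new [(1,5)] -> total=16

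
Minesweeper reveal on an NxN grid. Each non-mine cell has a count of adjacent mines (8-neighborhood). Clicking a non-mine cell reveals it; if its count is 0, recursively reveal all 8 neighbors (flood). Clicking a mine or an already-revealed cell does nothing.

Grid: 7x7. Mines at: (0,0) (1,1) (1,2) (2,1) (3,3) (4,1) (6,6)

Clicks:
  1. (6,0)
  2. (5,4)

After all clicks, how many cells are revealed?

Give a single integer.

Click 1 (6,0) count=0: revealed 33 new [(0,3) (0,4) (0,5) (0,6) (1,3) (1,4) (1,5) (1,6) (2,3) (2,4) (2,5) (2,6) (3,4) (3,5) (3,6) (4,2) (4,3) (4,4) (4,5) (4,6) (5,0) (5,1) (5,2) (5,3) (5,4) (5,5) (5,6) (6,0) (6,1) (6,2) (6,3) (6,4) (6,5)] -> total=33
Click 2 (5,4) count=0: revealed 0 new [(none)] -> total=33

Answer: 33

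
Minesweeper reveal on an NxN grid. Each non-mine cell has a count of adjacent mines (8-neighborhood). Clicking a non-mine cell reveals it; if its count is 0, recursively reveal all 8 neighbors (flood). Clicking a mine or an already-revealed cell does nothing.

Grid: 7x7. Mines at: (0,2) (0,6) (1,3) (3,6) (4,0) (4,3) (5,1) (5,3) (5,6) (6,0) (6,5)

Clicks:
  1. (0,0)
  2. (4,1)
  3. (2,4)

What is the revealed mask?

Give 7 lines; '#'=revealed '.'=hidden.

Answer: ##.....
###....
###.#..
###....
.#.....
.......
.......

Derivation:
Click 1 (0,0) count=0: revealed 11 new [(0,0) (0,1) (1,0) (1,1) (1,2) (2,0) (2,1) (2,2) (3,0) (3,1) (3,2)] -> total=11
Click 2 (4,1) count=2: revealed 1 new [(4,1)] -> total=12
Click 3 (2,4) count=1: revealed 1 new [(2,4)] -> total=13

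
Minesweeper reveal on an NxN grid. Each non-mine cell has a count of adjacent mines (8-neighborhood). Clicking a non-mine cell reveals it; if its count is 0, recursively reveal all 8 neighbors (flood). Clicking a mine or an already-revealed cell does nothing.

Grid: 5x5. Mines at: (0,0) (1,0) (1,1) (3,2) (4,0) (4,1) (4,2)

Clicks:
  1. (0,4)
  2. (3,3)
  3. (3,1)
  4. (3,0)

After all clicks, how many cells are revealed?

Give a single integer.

Answer: 15

Derivation:
Click 1 (0,4) count=0: revealed 13 new [(0,2) (0,3) (0,4) (1,2) (1,3) (1,4) (2,2) (2,3) (2,4) (3,3) (3,4) (4,3) (4,4)] -> total=13
Click 2 (3,3) count=2: revealed 0 new [(none)] -> total=13
Click 3 (3,1) count=4: revealed 1 new [(3,1)] -> total=14
Click 4 (3,0) count=2: revealed 1 new [(3,0)] -> total=15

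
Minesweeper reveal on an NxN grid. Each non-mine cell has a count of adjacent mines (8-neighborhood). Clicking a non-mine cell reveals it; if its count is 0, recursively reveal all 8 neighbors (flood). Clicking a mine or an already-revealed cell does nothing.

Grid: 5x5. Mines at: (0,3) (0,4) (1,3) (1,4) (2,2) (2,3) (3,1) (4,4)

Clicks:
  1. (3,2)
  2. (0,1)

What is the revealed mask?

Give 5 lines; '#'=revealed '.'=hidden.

Click 1 (3,2) count=3: revealed 1 new [(3,2)] -> total=1
Click 2 (0,1) count=0: revealed 8 new [(0,0) (0,1) (0,2) (1,0) (1,1) (1,2) (2,0) (2,1)] -> total=9

Answer: ###..
###..
##...
..#..
.....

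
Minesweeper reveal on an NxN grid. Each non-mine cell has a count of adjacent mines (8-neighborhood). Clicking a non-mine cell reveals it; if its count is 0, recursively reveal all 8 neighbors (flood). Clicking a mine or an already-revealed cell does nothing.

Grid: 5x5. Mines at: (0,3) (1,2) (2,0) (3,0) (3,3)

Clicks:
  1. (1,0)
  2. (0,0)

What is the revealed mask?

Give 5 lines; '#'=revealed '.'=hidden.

Click 1 (1,0) count=1: revealed 1 new [(1,0)] -> total=1
Click 2 (0,0) count=0: revealed 3 new [(0,0) (0,1) (1,1)] -> total=4

Answer: ##...
##...
.....
.....
.....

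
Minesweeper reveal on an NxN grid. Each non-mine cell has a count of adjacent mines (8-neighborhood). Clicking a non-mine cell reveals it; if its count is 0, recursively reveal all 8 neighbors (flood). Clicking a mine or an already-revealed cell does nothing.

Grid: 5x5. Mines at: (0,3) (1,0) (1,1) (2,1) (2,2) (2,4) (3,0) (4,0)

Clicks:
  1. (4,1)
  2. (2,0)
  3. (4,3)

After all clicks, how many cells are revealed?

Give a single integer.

Click 1 (4,1) count=2: revealed 1 new [(4,1)] -> total=1
Click 2 (2,0) count=4: revealed 1 new [(2,0)] -> total=2
Click 3 (4,3) count=0: revealed 7 new [(3,1) (3,2) (3,3) (3,4) (4,2) (4,3) (4,4)] -> total=9

Answer: 9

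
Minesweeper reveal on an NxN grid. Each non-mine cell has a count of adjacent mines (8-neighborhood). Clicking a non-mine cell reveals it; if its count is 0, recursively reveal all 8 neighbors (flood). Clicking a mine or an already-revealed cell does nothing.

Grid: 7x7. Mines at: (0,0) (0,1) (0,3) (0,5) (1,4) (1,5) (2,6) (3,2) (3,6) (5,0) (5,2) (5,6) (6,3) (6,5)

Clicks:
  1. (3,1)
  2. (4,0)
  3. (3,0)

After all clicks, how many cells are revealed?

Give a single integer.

Click 1 (3,1) count=1: revealed 1 new [(3,1)] -> total=1
Click 2 (4,0) count=1: revealed 1 new [(4,0)] -> total=2
Click 3 (3,0) count=0: revealed 6 new [(1,0) (1,1) (2,0) (2,1) (3,0) (4,1)] -> total=8

Answer: 8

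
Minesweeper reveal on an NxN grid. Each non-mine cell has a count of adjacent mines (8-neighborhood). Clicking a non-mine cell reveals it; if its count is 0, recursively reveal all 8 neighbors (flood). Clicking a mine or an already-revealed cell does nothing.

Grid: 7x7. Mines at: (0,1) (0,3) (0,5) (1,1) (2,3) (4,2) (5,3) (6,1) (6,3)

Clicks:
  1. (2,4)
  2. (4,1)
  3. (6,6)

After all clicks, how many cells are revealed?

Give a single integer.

Click 1 (2,4) count=1: revealed 1 new [(2,4)] -> total=1
Click 2 (4,1) count=1: revealed 1 new [(4,1)] -> total=2
Click 3 (6,6) count=0: revealed 17 new [(1,4) (1,5) (1,6) (2,5) (2,6) (3,4) (3,5) (3,6) (4,4) (4,5) (4,6) (5,4) (5,5) (5,6) (6,4) (6,5) (6,6)] -> total=19

Answer: 19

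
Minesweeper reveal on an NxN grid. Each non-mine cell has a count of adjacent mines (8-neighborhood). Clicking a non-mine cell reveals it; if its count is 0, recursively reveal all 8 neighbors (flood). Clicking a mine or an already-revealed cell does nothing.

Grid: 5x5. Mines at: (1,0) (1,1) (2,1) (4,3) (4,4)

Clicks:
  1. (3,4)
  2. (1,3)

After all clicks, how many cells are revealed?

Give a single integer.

Click 1 (3,4) count=2: revealed 1 new [(3,4)] -> total=1
Click 2 (1,3) count=0: revealed 11 new [(0,2) (0,3) (0,4) (1,2) (1,3) (1,4) (2,2) (2,3) (2,4) (3,2) (3,3)] -> total=12

Answer: 12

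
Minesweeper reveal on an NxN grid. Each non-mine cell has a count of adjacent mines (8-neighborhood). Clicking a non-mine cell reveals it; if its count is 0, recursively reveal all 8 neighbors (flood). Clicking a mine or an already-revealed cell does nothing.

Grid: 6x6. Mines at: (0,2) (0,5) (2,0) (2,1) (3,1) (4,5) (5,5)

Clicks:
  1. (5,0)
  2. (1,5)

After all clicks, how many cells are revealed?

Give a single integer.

Answer: 22

Derivation:
Click 1 (5,0) count=0: revealed 22 new [(1,2) (1,3) (1,4) (1,5) (2,2) (2,3) (2,4) (2,5) (3,2) (3,3) (3,4) (3,5) (4,0) (4,1) (4,2) (4,3) (4,4) (5,0) (5,1) (5,2) (5,3) (5,4)] -> total=22
Click 2 (1,5) count=1: revealed 0 new [(none)] -> total=22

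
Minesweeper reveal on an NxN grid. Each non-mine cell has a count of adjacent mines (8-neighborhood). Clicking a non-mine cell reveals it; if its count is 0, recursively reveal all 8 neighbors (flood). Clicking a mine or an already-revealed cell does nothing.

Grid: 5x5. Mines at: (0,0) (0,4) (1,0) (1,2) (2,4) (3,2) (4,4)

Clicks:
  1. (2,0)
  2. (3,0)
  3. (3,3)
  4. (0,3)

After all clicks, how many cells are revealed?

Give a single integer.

Click 1 (2,0) count=1: revealed 1 new [(2,0)] -> total=1
Click 2 (3,0) count=0: revealed 5 new [(2,1) (3,0) (3,1) (4,0) (4,1)] -> total=6
Click 3 (3,3) count=3: revealed 1 new [(3,3)] -> total=7
Click 4 (0,3) count=2: revealed 1 new [(0,3)] -> total=8

Answer: 8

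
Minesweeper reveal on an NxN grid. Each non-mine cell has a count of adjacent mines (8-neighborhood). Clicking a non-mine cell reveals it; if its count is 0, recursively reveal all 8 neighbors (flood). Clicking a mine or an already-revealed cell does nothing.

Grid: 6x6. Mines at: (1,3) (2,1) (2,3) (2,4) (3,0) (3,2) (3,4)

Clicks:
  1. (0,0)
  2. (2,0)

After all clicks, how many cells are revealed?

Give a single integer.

Click 1 (0,0) count=0: revealed 6 new [(0,0) (0,1) (0,2) (1,0) (1,1) (1,2)] -> total=6
Click 2 (2,0) count=2: revealed 1 new [(2,0)] -> total=7

Answer: 7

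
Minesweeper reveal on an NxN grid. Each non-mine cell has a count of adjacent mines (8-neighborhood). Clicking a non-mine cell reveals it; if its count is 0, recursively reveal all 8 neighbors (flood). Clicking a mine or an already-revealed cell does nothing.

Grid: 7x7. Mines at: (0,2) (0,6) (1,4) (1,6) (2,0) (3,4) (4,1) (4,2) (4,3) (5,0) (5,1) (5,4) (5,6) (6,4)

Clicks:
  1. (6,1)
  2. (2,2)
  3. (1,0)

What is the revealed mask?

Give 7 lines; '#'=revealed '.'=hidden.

Click 1 (6,1) count=2: revealed 1 new [(6,1)] -> total=1
Click 2 (2,2) count=0: revealed 9 new [(1,1) (1,2) (1,3) (2,1) (2,2) (2,3) (3,1) (3,2) (3,3)] -> total=10
Click 3 (1,0) count=1: revealed 1 new [(1,0)] -> total=11

Answer: .......
####...
.###...
.###...
.......
.......
.#.....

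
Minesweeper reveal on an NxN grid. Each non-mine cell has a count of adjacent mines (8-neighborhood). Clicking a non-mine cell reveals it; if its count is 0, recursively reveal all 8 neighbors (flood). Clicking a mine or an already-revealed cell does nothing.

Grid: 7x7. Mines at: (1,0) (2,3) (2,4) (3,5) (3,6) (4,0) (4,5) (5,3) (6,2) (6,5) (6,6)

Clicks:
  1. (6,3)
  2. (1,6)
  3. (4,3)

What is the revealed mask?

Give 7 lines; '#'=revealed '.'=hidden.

Click 1 (6,3) count=2: revealed 1 new [(6,3)] -> total=1
Click 2 (1,6) count=0: revealed 14 new [(0,1) (0,2) (0,3) (0,4) (0,5) (0,6) (1,1) (1,2) (1,3) (1,4) (1,5) (1,6) (2,5) (2,6)] -> total=15
Click 3 (4,3) count=1: revealed 1 new [(4,3)] -> total=16

Answer: .######
.######
.....##
.......
...#...
.......
...#...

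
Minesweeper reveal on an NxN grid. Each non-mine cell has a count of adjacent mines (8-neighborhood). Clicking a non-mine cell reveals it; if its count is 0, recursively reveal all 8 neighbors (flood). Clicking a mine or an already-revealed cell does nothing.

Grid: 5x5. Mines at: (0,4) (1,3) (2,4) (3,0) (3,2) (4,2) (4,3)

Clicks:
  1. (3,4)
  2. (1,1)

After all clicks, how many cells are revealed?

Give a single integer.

Answer: 10

Derivation:
Click 1 (3,4) count=2: revealed 1 new [(3,4)] -> total=1
Click 2 (1,1) count=0: revealed 9 new [(0,0) (0,1) (0,2) (1,0) (1,1) (1,2) (2,0) (2,1) (2,2)] -> total=10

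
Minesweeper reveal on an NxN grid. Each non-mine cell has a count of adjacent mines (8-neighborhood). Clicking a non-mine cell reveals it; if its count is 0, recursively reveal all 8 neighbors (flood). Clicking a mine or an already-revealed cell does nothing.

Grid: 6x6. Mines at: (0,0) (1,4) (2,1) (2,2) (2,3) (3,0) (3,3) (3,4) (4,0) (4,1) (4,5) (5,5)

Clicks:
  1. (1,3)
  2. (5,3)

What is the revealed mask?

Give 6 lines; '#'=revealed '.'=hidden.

Answer: ......
...#..
......
......
..###.
..###.

Derivation:
Click 1 (1,3) count=3: revealed 1 new [(1,3)] -> total=1
Click 2 (5,3) count=0: revealed 6 new [(4,2) (4,3) (4,4) (5,2) (5,3) (5,4)] -> total=7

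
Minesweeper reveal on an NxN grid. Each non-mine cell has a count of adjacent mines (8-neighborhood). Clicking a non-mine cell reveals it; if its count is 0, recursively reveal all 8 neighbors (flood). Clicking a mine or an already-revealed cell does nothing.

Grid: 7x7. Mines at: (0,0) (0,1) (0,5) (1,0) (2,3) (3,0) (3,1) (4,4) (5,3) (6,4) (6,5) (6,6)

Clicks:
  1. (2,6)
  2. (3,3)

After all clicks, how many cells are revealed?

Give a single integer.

Click 1 (2,6) count=0: revealed 13 new [(1,4) (1,5) (1,6) (2,4) (2,5) (2,6) (3,4) (3,5) (3,6) (4,5) (4,6) (5,5) (5,6)] -> total=13
Click 2 (3,3) count=2: revealed 1 new [(3,3)] -> total=14

Answer: 14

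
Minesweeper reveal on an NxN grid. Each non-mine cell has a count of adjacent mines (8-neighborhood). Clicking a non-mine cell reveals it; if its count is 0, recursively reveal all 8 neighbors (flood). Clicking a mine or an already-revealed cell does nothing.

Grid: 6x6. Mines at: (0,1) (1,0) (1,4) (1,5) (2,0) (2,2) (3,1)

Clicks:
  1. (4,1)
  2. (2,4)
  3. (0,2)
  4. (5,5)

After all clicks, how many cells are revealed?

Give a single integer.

Answer: 20

Derivation:
Click 1 (4,1) count=1: revealed 1 new [(4,1)] -> total=1
Click 2 (2,4) count=2: revealed 1 new [(2,4)] -> total=2
Click 3 (0,2) count=1: revealed 1 new [(0,2)] -> total=3
Click 4 (5,5) count=0: revealed 17 new [(2,3) (2,5) (3,2) (3,3) (3,4) (3,5) (4,0) (4,2) (4,3) (4,4) (4,5) (5,0) (5,1) (5,2) (5,3) (5,4) (5,5)] -> total=20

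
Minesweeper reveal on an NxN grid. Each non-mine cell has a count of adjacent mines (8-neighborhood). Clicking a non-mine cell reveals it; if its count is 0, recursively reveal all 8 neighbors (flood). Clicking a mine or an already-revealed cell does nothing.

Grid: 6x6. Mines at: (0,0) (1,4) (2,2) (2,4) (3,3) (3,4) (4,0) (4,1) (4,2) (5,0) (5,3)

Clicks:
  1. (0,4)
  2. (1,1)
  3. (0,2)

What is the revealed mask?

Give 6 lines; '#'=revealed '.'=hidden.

Answer: .####.
.###..
......
......
......
......

Derivation:
Click 1 (0,4) count=1: revealed 1 new [(0,4)] -> total=1
Click 2 (1,1) count=2: revealed 1 new [(1,1)] -> total=2
Click 3 (0,2) count=0: revealed 5 new [(0,1) (0,2) (0,3) (1,2) (1,3)] -> total=7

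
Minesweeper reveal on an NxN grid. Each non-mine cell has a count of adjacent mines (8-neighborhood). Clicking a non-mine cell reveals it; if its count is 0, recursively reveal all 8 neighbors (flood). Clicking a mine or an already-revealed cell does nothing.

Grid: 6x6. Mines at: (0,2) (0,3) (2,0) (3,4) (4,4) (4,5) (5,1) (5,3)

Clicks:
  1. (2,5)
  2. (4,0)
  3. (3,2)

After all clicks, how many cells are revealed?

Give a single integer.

Click 1 (2,5) count=1: revealed 1 new [(2,5)] -> total=1
Click 2 (4,0) count=1: revealed 1 new [(4,0)] -> total=2
Click 3 (3,2) count=0: revealed 12 new [(1,1) (1,2) (1,3) (2,1) (2,2) (2,3) (3,1) (3,2) (3,3) (4,1) (4,2) (4,3)] -> total=14

Answer: 14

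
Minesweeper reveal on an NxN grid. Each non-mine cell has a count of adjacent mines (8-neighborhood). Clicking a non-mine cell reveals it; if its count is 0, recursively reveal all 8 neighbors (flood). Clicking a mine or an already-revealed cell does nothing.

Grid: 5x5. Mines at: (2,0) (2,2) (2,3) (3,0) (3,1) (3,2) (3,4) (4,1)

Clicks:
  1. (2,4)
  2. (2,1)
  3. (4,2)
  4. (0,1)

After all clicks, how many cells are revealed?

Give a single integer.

Click 1 (2,4) count=2: revealed 1 new [(2,4)] -> total=1
Click 2 (2,1) count=5: revealed 1 new [(2,1)] -> total=2
Click 3 (4,2) count=3: revealed 1 new [(4,2)] -> total=3
Click 4 (0,1) count=0: revealed 10 new [(0,0) (0,1) (0,2) (0,3) (0,4) (1,0) (1,1) (1,2) (1,3) (1,4)] -> total=13

Answer: 13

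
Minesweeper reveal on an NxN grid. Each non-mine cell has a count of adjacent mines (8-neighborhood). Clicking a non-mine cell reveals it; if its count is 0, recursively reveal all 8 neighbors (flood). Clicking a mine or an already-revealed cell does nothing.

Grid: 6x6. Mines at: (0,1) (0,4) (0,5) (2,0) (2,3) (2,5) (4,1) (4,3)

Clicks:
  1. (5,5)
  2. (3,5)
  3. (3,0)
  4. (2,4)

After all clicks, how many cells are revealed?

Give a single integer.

Click 1 (5,5) count=0: revealed 6 new [(3,4) (3,5) (4,4) (4,5) (5,4) (5,5)] -> total=6
Click 2 (3,5) count=1: revealed 0 new [(none)] -> total=6
Click 3 (3,0) count=2: revealed 1 new [(3,0)] -> total=7
Click 4 (2,4) count=2: revealed 1 new [(2,4)] -> total=8

Answer: 8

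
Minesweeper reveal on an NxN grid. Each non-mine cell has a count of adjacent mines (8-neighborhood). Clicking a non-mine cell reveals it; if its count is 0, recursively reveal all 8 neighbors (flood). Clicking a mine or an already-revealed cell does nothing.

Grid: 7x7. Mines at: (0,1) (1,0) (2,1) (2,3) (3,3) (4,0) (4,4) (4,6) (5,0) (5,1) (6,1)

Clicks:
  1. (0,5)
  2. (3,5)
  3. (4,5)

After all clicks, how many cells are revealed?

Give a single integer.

Answer: 17

Derivation:
Click 1 (0,5) count=0: revealed 16 new [(0,2) (0,3) (0,4) (0,5) (0,6) (1,2) (1,3) (1,4) (1,5) (1,6) (2,4) (2,5) (2,6) (3,4) (3,5) (3,6)] -> total=16
Click 2 (3,5) count=2: revealed 0 new [(none)] -> total=16
Click 3 (4,5) count=2: revealed 1 new [(4,5)] -> total=17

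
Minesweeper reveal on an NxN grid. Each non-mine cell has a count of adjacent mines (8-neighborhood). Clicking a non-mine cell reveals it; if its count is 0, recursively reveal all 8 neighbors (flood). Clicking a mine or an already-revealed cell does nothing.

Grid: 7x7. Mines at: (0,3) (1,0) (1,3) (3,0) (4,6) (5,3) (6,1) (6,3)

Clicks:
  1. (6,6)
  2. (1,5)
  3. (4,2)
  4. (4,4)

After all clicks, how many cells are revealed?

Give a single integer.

Click 1 (6,6) count=0: revealed 6 new [(5,4) (5,5) (5,6) (6,4) (6,5) (6,6)] -> total=6
Click 2 (1,5) count=0: revealed 23 new [(0,4) (0,5) (0,6) (1,4) (1,5) (1,6) (2,1) (2,2) (2,3) (2,4) (2,5) (2,6) (3,1) (3,2) (3,3) (3,4) (3,5) (3,6) (4,1) (4,2) (4,3) (4,4) (4,5)] -> total=29
Click 3 (4,2) count=1: revealed 0 new [(none)] -> total=29
Click 4 (4,4) count=1: revealed 0 new [(none)] -> total=29

Answer: 29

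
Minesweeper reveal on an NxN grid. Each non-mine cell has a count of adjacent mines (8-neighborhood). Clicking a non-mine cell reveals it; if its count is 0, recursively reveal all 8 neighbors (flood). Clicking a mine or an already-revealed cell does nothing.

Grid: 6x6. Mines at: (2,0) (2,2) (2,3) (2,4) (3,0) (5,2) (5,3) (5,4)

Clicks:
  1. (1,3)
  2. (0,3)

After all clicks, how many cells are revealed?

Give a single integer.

Click 1 (1,3) count=3: revealed 1 new [(1,3)] -> total=1
Click 2 (0,3) count=0: revealed 11 new [(0,0) (0,1) (0,2) (0,3) (0,4) (0,5) (1,0) (1,1) (1,2) (1,4) (1,5)] -> total=12

Answer: 12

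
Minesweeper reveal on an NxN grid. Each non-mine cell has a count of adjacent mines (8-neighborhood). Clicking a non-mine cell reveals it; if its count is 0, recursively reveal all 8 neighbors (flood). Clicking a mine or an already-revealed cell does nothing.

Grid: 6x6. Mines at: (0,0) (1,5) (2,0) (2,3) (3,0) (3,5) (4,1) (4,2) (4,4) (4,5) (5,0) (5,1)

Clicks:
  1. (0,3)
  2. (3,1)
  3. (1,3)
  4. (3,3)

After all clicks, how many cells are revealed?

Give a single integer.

Click 1 (0,3) count=0: revealed 8 new [(0,1) (0,2) (0,3) (0,4) (1,1) (1,2) (1,3) (1,4)] -> total=8
Click 2 (3,1) count=4: revealed 1 new [(3,1)] -> total=9
Click 3 (1,3) count=1: revealed 0 new [(none)] -> total=9
Click 4 (3,3) count=3: revealed 1 new [(3,3)] -> total=10

Answer: 10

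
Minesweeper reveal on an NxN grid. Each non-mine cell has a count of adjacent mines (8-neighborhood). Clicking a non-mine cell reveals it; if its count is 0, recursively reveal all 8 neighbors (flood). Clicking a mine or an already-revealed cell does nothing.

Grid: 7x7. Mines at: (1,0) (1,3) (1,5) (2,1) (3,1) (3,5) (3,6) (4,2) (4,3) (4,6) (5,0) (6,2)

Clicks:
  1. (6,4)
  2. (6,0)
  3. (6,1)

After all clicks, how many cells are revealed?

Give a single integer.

Click 1 (6,4) count=0: revealed 8 new [(5,3) (5,4) (5,5) (5,6) (6,3) (6,4) (6,5) (6,6)] -> total=8
Click 2 (6,0) count=1: revealed 1 new [(6,0)] -> total=9
Click 3 (6,1) count=2: revealed 1 new [(6,1)] -> total=10

Answer: 10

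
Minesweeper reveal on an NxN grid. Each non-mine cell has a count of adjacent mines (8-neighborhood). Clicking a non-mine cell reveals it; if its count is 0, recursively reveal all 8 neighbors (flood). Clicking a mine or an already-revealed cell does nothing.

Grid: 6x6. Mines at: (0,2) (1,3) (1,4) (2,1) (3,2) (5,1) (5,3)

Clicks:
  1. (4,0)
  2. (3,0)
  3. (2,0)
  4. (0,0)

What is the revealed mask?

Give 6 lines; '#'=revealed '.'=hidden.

Answer: ##....
##....
#.....
#.....
#.....
......

Derivation:
Click 1 (4,0) count=1: revealed 1 new [(4,0)] -> total=1
Click 2 (3,0) count=1: revealed 1 new [(3,0)] -> total=2
Click 3 (2,0) count=1: revealed 1 new [(2,0)] -> total=3
Click 4 (0,0) count=0: revealed 4 new [(0,0) (0,1) (1,0) (1,1)] -> total=7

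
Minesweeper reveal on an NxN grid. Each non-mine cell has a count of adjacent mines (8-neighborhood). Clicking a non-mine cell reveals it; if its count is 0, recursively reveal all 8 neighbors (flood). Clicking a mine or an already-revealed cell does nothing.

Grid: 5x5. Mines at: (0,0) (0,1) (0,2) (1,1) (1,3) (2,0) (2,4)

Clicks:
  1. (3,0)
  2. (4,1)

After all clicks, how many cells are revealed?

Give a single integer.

Answer: 13

Derivation:
Click 1 (3,0) count=1: revealed 1 new [(3,0)] -> total=1
Click 2 (4,1) count=0: revealed 12 new [(2,1) (2,2) (2,3) (3,1) (3,2) (3,3) (3,4) (4,0) (4,1) (4,2) (4,3) (4,4)] -> total=13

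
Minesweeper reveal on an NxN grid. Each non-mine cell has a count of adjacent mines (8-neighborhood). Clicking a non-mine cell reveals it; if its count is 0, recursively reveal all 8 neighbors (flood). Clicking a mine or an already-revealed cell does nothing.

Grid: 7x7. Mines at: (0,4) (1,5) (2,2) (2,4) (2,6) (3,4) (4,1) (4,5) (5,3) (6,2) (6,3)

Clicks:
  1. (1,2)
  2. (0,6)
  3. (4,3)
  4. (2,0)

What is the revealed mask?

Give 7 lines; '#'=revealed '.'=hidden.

Click 1 (1,2) count=1: revealed 1 new [(1,2)] -> total=1
Click 2 (0,6) count=1: revealed 1 new [(0,6)] -> total=2
Click 3 (4,3) count=2: revealed 1 new [(4,3)] -> total=3
Click 4 (2,0) count=0: revealed 11 new [(0,0) (0,1) (0,2) (0,3) (1,0) (1,1) (1,3) (2,0) (2,1) (3,0) (3,1)] -> total=14

Answer: ####..#
####...
##.....
##.....
...#...
.......
.......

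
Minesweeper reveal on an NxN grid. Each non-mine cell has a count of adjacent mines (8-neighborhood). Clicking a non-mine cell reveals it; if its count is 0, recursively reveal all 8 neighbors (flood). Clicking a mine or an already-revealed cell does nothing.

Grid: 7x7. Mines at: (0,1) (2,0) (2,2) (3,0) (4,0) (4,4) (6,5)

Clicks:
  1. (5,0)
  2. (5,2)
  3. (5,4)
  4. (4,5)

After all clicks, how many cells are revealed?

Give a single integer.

Click 1 (5,0) count=1: revealed 1 new [(5,0)] -> total=1
Click 2 (5,2) count=0: revealed 15 new [(3,1) (3,2) (3,3) (4,1) (4,2) (4,3) (5,1) (5,2) (5,3) (5,4) (6,0) (6,1) (6,2) (6,3) (6,4)] -> total=16
Click 3 (5,4) count=2: revealed 0 new [(none)] -> total=16
Click 4 (4,5) count=1: revealed 1 new [(4,5)] -> total=17

Answer: 17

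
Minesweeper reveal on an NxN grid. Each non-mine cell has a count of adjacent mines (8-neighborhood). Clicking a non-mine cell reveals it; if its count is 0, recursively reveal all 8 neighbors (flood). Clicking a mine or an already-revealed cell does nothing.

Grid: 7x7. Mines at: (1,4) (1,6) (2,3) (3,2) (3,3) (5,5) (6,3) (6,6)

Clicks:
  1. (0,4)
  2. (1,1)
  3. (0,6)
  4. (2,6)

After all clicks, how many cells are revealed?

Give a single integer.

Answer: 25

Derivation:
Click 1 (0,4) count=1: revealed 1 new [(0,4)] -> total=1
Click 2 (1,1) count=0: revealed 22 new [(0,0) (0,1) (0,2) (0,3) (1,0) (1,1) (1,2) (1,3) (2,0) (2,1) (2,2) (3,0) (3,1) (4,0) (4,1) (4,2) (5,0) (5,1) (5,2) (6,0) (6,1) (6,2)] -> total=23
Click 3 (0,6) count=1: revealed 1 new [(0,6)] -> total=24
Click 4 (2,6) count=1: revealed 1 new [(2,6)] -> total=25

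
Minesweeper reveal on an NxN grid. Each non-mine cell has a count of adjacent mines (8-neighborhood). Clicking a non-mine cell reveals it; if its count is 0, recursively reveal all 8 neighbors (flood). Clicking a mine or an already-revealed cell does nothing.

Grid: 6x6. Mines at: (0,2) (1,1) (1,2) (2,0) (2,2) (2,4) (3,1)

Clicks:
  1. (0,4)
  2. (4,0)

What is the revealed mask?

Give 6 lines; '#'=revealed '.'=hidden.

Click 1 (0,4) count=0: revealed 6 new [(0,3) (0,4) (0,5) (1,3) (1,4) (1,5)] -> total=6
Click 2 (4,0) count=1: revealed 1 new [(4,0)] -> total=7

Answer: ...###
...###
......
......
#.....
......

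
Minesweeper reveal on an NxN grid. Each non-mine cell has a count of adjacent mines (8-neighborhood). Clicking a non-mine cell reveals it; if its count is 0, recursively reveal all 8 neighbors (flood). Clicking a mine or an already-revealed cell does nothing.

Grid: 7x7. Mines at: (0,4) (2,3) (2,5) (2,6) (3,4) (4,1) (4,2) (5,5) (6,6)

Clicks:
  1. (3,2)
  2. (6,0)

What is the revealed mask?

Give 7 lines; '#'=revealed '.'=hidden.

Answer: .......
.......
.......
..#....
.......
#####..
#####..

Derivation:
Click 1 (3,2) count=3: revealed 1 new [(3,2)] -> total=1
Click 2 (6,0) count=0: revealed 10 new [(5,0) (5,1) (5,2) (5,3) (5,4) (6,0) (6,1) (6,2) (6,3) (6,4)] -> total=11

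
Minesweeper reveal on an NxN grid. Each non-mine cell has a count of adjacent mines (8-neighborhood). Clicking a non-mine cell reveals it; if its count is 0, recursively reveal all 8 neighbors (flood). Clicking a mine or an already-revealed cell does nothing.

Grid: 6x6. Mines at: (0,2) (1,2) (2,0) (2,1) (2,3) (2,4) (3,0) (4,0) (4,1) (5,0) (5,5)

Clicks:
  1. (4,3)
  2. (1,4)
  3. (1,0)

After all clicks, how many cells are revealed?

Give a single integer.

Click 1 (4,3) count=0: revealed 9 new [(3,2) (3,3) (3,4) (4,2) (4,3) (4,4) (5,2) (5,3) (5,4)] -> total=9
Click 2 (1,4) count=2: revealed 1 new [(1,4)] -> total=10
Click 3 (1,0) count=2: revealed 1 new [(1,0)] -> total=11

Answer: 11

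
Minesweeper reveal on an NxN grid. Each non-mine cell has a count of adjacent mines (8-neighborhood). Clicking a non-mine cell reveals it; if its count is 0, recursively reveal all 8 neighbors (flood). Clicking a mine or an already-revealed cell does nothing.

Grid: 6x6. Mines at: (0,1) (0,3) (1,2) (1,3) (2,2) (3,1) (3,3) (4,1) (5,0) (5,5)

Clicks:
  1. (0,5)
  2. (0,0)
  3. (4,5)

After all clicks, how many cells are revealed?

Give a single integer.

Click 1 (0,5) count=0: revealed 10 new [(0,4) (0,5) (1,4) (1,5) (2,4) (2,5) (3,4) (3,5) (4,4) (4,5)] -> total=10
Click 2 (0,0) count=1: revealed 1 new [(0,0)] -> total=11
Click 3 (4,5) count=1: revealed 0 new [(none)] -> total=11

Answer: 11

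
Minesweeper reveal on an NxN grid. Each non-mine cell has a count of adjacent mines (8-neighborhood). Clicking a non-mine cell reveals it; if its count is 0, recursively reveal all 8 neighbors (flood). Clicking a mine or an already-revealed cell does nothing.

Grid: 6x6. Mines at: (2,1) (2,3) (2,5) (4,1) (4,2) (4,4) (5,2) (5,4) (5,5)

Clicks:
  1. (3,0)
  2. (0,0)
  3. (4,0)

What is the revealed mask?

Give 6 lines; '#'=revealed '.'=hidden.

Answer: ######
######
......
#.....
#.....
......

Derivation:
Click 1 (3,0) count=2: revealed 1 new [(3,0)] -> total=1
Click 2 (0,0) count=0: revealed 12 new [(0,0) (0,1) (0,2) (0,3) (0,4) (0,5) (1,0) (1,1) (1,2) (1,3) (1,4) (1,5)] -> total=13
Click 3 (4,0) count=1: revealed 1 new [(4,0)] -> total=14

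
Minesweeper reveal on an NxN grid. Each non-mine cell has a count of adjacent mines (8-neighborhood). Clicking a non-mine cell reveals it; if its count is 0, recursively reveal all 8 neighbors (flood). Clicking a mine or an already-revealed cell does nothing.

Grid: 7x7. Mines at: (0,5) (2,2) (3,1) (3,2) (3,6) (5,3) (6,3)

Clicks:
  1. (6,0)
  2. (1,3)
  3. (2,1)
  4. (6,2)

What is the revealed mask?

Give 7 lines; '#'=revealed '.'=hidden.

Click 1 (6,0) count=0: revealed 9 new [(4,0) (4,1) (4,2) (5,0) (5,1) (5,2) (6,0) (6,1) (6,2)] -> total=9
Click 2 (1,3) count=1: revealed 1 new [(1,3)] -> total=10
Click 3 (2,1) count=3: revealed 1 new [(2,1)] -> total=11
Click 4 (6,2) count=2: revealed 0 new [(none)] -> total=11

Answer: .......
...#...
.#.....
.......
###....
###....
###....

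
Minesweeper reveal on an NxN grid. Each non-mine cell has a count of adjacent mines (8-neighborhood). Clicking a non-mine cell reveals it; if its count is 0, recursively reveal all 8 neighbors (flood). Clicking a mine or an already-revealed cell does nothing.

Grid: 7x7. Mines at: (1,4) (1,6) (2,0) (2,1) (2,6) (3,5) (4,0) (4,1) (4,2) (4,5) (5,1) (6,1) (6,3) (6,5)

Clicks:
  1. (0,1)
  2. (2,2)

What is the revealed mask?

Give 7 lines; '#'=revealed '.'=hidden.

Answer: ####...
####...
..#....
.......
.......
.......
.......

Derivation:
Click 1 (0,1) count=0: revealed 8 new [(0,0) (0,1) (0,2) (0,3) (1,0) (1,1) (1,2) (1,3)] -> total=8
Click 2 (2,2) count=1: revealed 1 new [(2,2)] -> total=9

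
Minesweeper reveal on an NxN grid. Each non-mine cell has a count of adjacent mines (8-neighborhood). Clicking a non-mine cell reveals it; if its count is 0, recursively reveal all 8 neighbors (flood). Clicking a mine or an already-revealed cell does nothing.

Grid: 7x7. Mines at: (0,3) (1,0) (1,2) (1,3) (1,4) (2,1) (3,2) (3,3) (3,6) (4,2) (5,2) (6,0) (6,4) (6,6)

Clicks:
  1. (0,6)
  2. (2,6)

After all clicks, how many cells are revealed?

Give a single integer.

Click 1 (0,6) count=0: revealed 6 new [(0,5) (0,6) (1,5) (1,6) (2,5) (2,6)] -> total=6
Click 2 (2,6) count=1: revealed 0 new [(none)] -> total=6

Answer: 6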